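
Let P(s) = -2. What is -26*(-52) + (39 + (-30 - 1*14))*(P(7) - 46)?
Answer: 1592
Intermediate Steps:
-26*(-52) + (39 + (-30 - 1*14))*(P(7) - 46) = -26*(-52) + (39 + (-30 - 1*14))*(-2 - 46) = 1352 + (39 + (-30 - 14))*(-48) = 1352 + (39 - 44)*(-48) = 1352 - 5*(-48) = 1352 + 240 = 1592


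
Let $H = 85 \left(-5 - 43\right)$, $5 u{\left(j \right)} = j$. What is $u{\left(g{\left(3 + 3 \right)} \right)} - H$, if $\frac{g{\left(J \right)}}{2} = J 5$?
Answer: $4092$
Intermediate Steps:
$g{\left(J \right)} = 10 J$ ($g{\left(J \right)} = 2 J 5 = 2 \cdot 5 J = 10 J$)
$u{\left(j \right)} = \frac{j}{5}$
$H = -4080$ ($H = 85 \left(-48\right) = -4080$)
$u{\left(g{\left(3 + 3 \right)} \right)} - H = \frac{10 \left(3 + 3\right)}{5} - -4080 = \frac{10 \cdot 6}{5} + 4080 = \frac{1}{5} \cdot 60 + 4080 = 12 + 4080 = 4092$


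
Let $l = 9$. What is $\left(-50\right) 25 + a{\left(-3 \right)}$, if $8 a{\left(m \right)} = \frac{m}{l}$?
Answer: $- \frac{30001}{24} \approx -1250.0$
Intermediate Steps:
$a{\left(m \right)} = \frac{m}{72}$ ($a{\left(m \right)} = \frac{m \frac{1}{9}}{8} = \frac{\frac{1}{9} m}{8} = \frac{m}{72}$)
$\left(-50\right) 25 + a{\left(-3 \right)} = \left(-50\right) 25 + \frac{1}{72} \left(-3\right) = -1250 - \frac{1}{24} = - \frac{30001}{24}$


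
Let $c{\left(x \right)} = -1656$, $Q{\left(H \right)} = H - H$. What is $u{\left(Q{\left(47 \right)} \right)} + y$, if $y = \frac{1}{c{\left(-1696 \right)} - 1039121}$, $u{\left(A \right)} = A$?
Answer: $- \frac{1}{1040777} \approx -9.6082 \cdot 10^{-7}$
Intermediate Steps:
$Q{\left(H \right)} = 0$
$y = - \frac{1}{1040777}$ ($y = \frac{1}{-1656 - 1039121} = \frac{1}{-1040777} = - \frac{1}{1040777} \approx -9.6082 \cdot 10^{-7}$)
$u{\left(Q{\left(47 \right)} \right)} + y = 0 - \frac{1}{1040777} = - \frac{1}{1040777}$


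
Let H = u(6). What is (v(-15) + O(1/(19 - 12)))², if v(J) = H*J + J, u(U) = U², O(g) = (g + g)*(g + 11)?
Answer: 731107521/2401 ≈ 3.0450e+5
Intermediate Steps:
O(g) = 2*g*(11 + g) (O(g) = (2*g)*(11 + g) = 2*g*(11 + g))
H = 36 (H = 6² = 36)
v(J) = 37*J (v(J) = 36*J + J = 37*J)
(v(-15) + O(1/(19 - 12)))² = (37*(-15) + 2*(11 + 1/(19 - 12))/(19 - 12))² = (-555 + 2*(11 + 1/7)/7)² = (-555 + 2*(⅐)*(11 + ⅐))² = (-555 + 2*(⅐)*(78/7))² = (-555 + 156/49)² = (-27039/49)² = 731107521/2401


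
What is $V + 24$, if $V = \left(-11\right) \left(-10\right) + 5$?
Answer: $139$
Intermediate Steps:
$V = 115$ ($V = 110 + 5 = 115$)
$V + 24 = 115 + 24 = 139$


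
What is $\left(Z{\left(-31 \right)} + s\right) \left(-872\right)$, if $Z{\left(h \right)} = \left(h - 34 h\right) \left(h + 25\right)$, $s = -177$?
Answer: $5506680$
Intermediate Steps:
$Z{\left(h \right)} = - 33 h \left(25 + h\right)$
$\left(Z{\left(-31 \right)} + s\right) \left(-872\right) = \left(\left(-33\right) \left(-31\right) \left(25 - 31\right) - 177\right) \left(-872\right) = \left(\left(-33\right) \left(-31\right) \left(-6\right) - 177\right) \left(-872\right) = \left(-6138 - 177\right) \left(-872\right) = \left(-6315\right) \left(-872\right) = 5506680$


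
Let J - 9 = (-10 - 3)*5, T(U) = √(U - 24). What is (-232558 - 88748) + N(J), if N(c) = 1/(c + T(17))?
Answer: -144266402/449 - I*√7/3143 ≈ -3.2131e+5 - 0.00084179*I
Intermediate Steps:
T(U) = √(-24 + U)
J = -56 (J = 9 + (-10 - 3)*5 = 9 - 13*5 = 9 - 65 = -56)
N(c) = 1/(c + I*√7) (N(c) = 1/(c + √(-24 + 17)) = 1/(c + √(-7)) = 1/(c + I*√7))
(-232558 - 88748) + N(J) = (-232558 - 88748) + 1/(-56 + I*√7) = -321306 + 1/(-56 + I*√7)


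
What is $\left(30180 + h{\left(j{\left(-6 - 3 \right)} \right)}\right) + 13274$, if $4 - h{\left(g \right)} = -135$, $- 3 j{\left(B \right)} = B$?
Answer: $43593$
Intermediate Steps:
$j{\left(B \right)} = - \frac{B}{3}$
$h{\left(g \right)} = 139$ ($h{\left(g \right)} = 4 - -135 = 4 + 135 = 139$)
$\left(30180 + h{\left(j{\left(-6 - 3 \right)} \right)}\right) + 13274 = \left(30180 + 139\right) + 13274 = 30319 + 13274 = 43593$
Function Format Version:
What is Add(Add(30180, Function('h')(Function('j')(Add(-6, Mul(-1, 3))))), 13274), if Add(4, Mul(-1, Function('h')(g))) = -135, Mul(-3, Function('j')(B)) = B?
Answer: 43593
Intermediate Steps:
Function('j')(B) = Mul(Rational(-1, 3), B)
Function('h')(g) = 139 (Function('h')(g) = Add(4, Mul(-1, -135)) = Add(4, 135) = 139)
Add(Add(30180, Function('h')(Function('j')(Add(-6, Mul(-1, 3))))), 13274) = Add(Add(30180, 139), 13274) = Add(30319, 13274) = 43593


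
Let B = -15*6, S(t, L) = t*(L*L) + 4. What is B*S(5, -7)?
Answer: -22410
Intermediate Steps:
S(t, L) = 4 + t*L**2 (S(t, L) = t*L**2 + 4 = 4 + t*L**2)
B = -90
B*S(5, -7) = -90*(4 + 5*(-7)**2) = -90*(4 + 5*49) = -90*(4 + 245) = -90*249 = -22410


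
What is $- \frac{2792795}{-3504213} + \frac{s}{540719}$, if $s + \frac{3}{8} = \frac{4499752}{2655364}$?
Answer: $\frac{8019846889969346393}{10062738466402349016} \approx 0.79698$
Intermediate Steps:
$s = \frac{7007981}{5310728}$ ($s = - \frac{3}{8} + \frac{4499752}{2655364} = - \frac{3}{8} + 4499752 \cdot \frac{1}{2655364} = - \frac{3}{8} + \frac{1124938}{663841} = \frac{7007981}{5310728} \approx 1.3196$)
$- \frac{2792795}{-3504213} + \frac{s}{540719} = - \frac{2792795}{-3504213} + \frac{7007981}{5310728 \cdot 540719} = \left(-2792795\right) \left(- \frac{1}{3504213}\right) + \frac{7007981}{5310728} \cdot \frac{1}{540719} = \frac{2792795}{3504213} + \frac{7007981}{2871611533432} = \frac{8019846889969346393}{10062738466402349016}$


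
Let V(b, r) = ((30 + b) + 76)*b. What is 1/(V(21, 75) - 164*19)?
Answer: -1/449 ≈ -0.0022272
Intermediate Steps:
V(b, r) = b*(106 + b) (V(b, r) = (106 + b)*b = b*(106 + b))
1/(V(21, 75) - 164*19) = 1/(21*(106 + 21) - 164*19) = 1/(21*127 - 3116) = 1/(2667 - 3116) = 1/(-449) = -1/449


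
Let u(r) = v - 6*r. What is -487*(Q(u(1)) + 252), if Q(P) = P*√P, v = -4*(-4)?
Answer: -122724 - 4870*√10 ≈ -1.3812e+5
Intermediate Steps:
v = 16
u(r) = 16 - 6*r
Q(P) = P^(3/2)
-487*(Q(u(1)) + 252) = -487*((16 - 6*1)^(3/2) + 252) = -487*((16 - 6)^(3/2) + 252) = -487*(10^(3/2) + 252) = -487*(10*√10 + 252) = -487*(252 + 10*√10) = -122724 - 4870*√10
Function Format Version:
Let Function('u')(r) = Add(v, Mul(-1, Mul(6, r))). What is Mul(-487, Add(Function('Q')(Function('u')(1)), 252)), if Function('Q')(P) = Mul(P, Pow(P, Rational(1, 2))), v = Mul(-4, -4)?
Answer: Add(-122724, Mul(-4870, Pow(10, Rational(1, 2)))) ≈ -1.3812e+5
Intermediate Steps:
v = 16
Function('u')(r) = Add(16, Mul(-6, r)) (Function('u')(r) = Add(16, Mul(-1, Mul(6, r))) = Add(16, Mul(-6, r)))
Function('Q')(P) = Pow(P, Rational(3, 2))
Mul(-487, Add(Function('Q')(Function('u')(1)), 252)) = Mul(-487, Add(Pow(Add(16, Mul(-6, 1)), Rational(3, 2)), 252)) = Mul(-487, Add(Pow(Add(16, -6), Rational(3, 2)), 252)) = Mul(-487, Add(Pow(10, Rational(3, 2)), 252)) = Mul(-487, Add(Mul(10, Pow(10, Rational(1, 2))), 252)) = Mul(-487, Add(252, Mul(10, Pow(10, Rational(1, 2))))) = Add(-122724, Mul(-4870, Pow(10, Rational(1, 2))))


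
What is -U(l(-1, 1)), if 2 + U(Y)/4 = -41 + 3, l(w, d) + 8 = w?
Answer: 160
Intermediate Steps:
l(w, d) = -8 + w
U(Y) = -160 (U(Y) = -8 + 4*(-41 + 3) = -8 + 4*(-38) = -8 - 152 = -160)
-U(l(-1, 1)) = -1*(-160) = 160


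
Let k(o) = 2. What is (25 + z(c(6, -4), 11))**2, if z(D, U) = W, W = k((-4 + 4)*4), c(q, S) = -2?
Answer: 729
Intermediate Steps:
W = 2
z(D, U) = 2
(25 + z(c(6, -4), 11))**2 = (25 + 2)**2 = 27**2 = 729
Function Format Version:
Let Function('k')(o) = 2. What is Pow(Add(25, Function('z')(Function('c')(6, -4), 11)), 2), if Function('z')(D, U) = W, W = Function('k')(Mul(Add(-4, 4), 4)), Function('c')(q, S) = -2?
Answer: 729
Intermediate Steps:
W = 2
Function('z')(D, U) = 2
Pow(Add(25, Function('z')(Function('c')(6, -4), 11)), 2) = Pow(Add(25, 2), 2) = Pow(27, 2) = 729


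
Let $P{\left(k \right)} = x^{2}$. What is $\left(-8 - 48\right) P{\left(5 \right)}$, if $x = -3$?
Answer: $-504$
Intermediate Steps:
$P{\left(k \right)} = 9$ ($P{\left(k \right)} = \left(-3\right)^{2} = 9$)
$\left(-8 - 48\right) P{\left(5 \right)} = \left(-8 - 48\right) 9 = \left(-56\right) 9 = -504$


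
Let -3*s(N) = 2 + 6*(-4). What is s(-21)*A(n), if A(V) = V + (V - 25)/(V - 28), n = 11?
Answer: 1474/17 ≈ 86.706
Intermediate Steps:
A(V) = V + (-25 + V)/(-28 + V)
s(N) = 22/3 (s(N) = -(2 + 6*(-4))/3 = -(2 - 24)/3 = -⅓*(-22) = 22/3)
s(-21)*A(n) = 22*((-25 + 11² - 27*11)/(-28 + 11))/3 = 22*((-25 + 121 - 297)/(-17))/3 = 22*(-1/17*(-201))/3 = (22/3)*(201/17) = 1474/17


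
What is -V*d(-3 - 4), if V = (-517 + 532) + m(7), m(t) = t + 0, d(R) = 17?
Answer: -374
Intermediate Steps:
m(t) = t
V = 22 (V = (-517 + 532) + 7 = 15 + 7 = 22)
-V*d(-3 - 4) = -22*17 = -1*374 = -374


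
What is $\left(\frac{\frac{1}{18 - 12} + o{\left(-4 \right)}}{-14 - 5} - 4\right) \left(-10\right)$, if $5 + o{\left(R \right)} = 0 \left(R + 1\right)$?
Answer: $\frac{2135}{57} \approx 37.456$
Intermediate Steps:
$o{\left(R \right)} = -5$ ($o{\left(R \right)} = -5 + 0 \left(R + 1\right) = -5 + 0 \left(1 + R\right) = -5 + 0 = -5$)
$\left(\frac{\frac{1}{18 - 12} + o{\left(-4 \right)}}{-14 - 5} - 4\right) \left(-10\right) = \left(\frac{\frac{1}{18 - 12} - 5}{-14 - 5} - 4\right) \left(-10\right) = \left(\frac{\frac{1}{6} - 5}{-19} - 4\right) \left(-10\right) = \left(\left(\frac{1}{6} - 5\right) \left(- \frac{1}{19}\right) - 4\right) \left(-10\right) = \left(\left(- \frac{29}{6}\right) \left(- \frac{1}{19}\right) - 4\right) \left(-10\right) = \left(\frac{29}{114} - 4\right) \left(-10\right) = \left(- \frac{427}{114}\right) \left(-10\right) = \frac{2135}{57}$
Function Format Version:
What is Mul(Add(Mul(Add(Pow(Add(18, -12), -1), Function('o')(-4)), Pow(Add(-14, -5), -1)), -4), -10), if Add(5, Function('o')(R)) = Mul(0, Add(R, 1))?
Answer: Rational(2135, 57) ≈ 37.456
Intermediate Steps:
Function('o')(R) = -5 (Function('o')(R) = Add(-5, Mul(0, Add(R, 1))) = Add(-5, Mul(0, Add(1, R))) = Add(-5, 0) = -5)
Mul(Add(Mul(Add(Pow(Add(18, -12), -1), Function('o')(-4)), Pow(Add(-14, -5), -1)), -4), -10) = Mul(Add(Mul(Add(Pow(Add(18, -12), -1), -5), Pow(Add(-14, -5), -1)), -4), -10) = Mul(Add(Mul(Add(Pow(6, -1), -5), Pow(-19, -1)), -4), -10) = Mul(Add(Mul(Add(Rational(1, 6), -5), Rational(-1, 19)), -4), -10) = Mul(Add(Mul(Rational(-29, 6), Rational(-1, 19)), -4), -10) = Mul(Add(Rational(29, 114), -4), -10) = Mul(Rational(-427, 114), -10) = Rational(2135, 57)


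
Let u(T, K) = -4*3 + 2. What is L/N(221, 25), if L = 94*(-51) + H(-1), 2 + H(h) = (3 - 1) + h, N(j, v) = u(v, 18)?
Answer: 959/2 ≈ 479.50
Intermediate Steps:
u(T, K) = -10 (u(T, K) = -12 + 2 = -10)
N(j, v) = -10
H(h) = h (H(h) = -2 + ((3 - 1) + h) = -2 + (2 + h) = h)
L = -4795 (L = 94*(-51) - 1 = -4794 - 1 = -4795)
L/N(221, 25) = -4795/(-10) = -4795*(-⅒) = 959/2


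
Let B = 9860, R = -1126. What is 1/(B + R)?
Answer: 1/8734 ≈ 0.00011450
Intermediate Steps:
1/(B + R) = 1/(9860 - 1126) = 1/8734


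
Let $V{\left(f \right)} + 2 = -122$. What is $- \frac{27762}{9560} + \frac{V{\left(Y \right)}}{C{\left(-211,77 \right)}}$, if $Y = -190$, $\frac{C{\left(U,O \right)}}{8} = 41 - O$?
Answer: $- \frac{212813}{86040} \approx -2.4734$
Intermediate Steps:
$C{\left(U,O \right)} = 328 - 8 O$ ($C{\left(U,O \right)} = 8 \left(41 - O\right) = 328 - 8 O$)
$V{\left(f \right)} = -124$ ($V{\left(f \right)} = -2 - 122 = -124$)
$- \frac{27762}{9560} + \frac{V{\left(Y \right)}}{C{\left(-211,77 \right)}} = - \frac{27762}{9560} - \frac{124}{328 - 616} = \left(-27762\right) \frac{1}{9560} - \frac{124}{328 - 616} = - \frac{13881}{4780} - \frac{124}{-288} = - \frac{13881}{4780} - - \frac{31}{72} = - \frac{13881}{4780} + \frac{31}{72} = - \frac{212813}{86040}$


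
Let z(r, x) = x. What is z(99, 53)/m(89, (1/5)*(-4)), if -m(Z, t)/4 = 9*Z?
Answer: -53/3204 ≈ -0.016542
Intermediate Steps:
m(Z, t) = -36*Z
z(99, 53)/m(89, (1/5)*(-4)) = 53/((-36*89)) = 53/(-3204) = 53*(-1/3204) = -53/3204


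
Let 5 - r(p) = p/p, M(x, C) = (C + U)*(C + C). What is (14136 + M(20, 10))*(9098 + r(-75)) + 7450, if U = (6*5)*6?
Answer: 163260922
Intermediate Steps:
U = 180 (U = 30*6 = 180)
M(x, C) = 2*C*(180 + C) (M(x, C) = (C + 180)*(C + C) = (180 + C)*(2*C) = 2*C*(180 + C))
r(p) = 4 (r(p) = 5 - p/p = 5 - 1*1 = 5 - 1 = 4)
(14136 + M(20, 10))*(9098 + r(-75)) + 7450 = (14136 + 2*10*(180 + 10))*(9098 + 4) + 7450 = (14136 + 2*10*190)*9102 + 7450 = (14136 + 3800)*9102 + 7450 = 17936*9102 + 7450 = 163253472 + 7450 = 163260922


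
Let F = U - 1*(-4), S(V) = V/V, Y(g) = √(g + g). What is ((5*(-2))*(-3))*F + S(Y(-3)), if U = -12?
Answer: -239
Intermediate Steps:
Y(g) = √2*√g (Y(g) = √(2*g) = √2*√g)
S(V) = 1
F = -8 (F = -12 - 1*(-4) = -12 + 4 = -8)
((5*(-2))*(-3))*F + S(Y(-3)) = ((5*(-2))*(-3))*(-8) + 1 = -10*(-3)*(-8) + 1 = 30*(-8) + 1 = -240 + 1 = -239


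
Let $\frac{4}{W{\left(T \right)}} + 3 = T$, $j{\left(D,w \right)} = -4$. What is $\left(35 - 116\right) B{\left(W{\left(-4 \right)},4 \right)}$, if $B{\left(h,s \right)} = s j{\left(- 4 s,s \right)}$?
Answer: $1296$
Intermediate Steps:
$W{\left(T \right)} = \frac{4}{-3 + T}$
$B{\left(h,s \right)} = - 4 s$ ($B{\left(h,s \right)} = s \left(-4\right) = - 4 s$)
$\left(35 - 116\right) B{\left(W{\left(-4 \right)},4 \right)} = \left(35 - 116\right) \left(\left(-4\right) 4\right) = \left(-81\right) \left(-16\right) = 1296$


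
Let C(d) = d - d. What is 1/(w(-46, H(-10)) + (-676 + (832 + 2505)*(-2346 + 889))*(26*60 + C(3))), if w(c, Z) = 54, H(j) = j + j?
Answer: -1/7585788546 ≈ -1.3183e-10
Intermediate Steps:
H(j) = 2*j
C(d) = 0
1/(w(-46, H(-10)) + (-676 + (832 + 2505)*(-2346 + 889))*(26*60 + C(3))) = 1/(54 + (-676 + (832 + 2505)*(-2346 + 889))*(26*60 + 0)) = 1/(54 + (-676 + 3337*(-1457))*(1560 + 0)) = 1/(54 + (-676 - 4862009)*1560) = 1/(54 - 4862685*1560) = 1/(54 - 7585788600) = 1/(-7585788546) = -1/7585788546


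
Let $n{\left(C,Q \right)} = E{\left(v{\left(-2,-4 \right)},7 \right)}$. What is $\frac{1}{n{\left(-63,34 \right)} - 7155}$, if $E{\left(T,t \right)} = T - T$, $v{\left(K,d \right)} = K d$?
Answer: $- \frac{1}{7155} \approx -0.00013976$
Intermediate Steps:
$E{\left(T,t \right)} = 0$
$n{\left(C,Q \right)} = 0$
$\frac{1}{n{\left(-63,34 \right)} - 7155} = \frac{1}{0 - 7155} = \frac{1}{-7155} = - \frac{1}{7155}$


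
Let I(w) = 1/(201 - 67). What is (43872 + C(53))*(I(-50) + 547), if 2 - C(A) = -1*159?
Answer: 3227574867/134 ≈ 2.4086e+7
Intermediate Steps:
C(A) = 161 (C(A) = 2 - (-1)*159 = 2 - 1*(-159) = 2 + 159 = 161)
I(w) = 1/134
(43872 + C(53))*(I(-50) + 547) = (43872 + 161)*(1/134 + 547) = 44033*(73299/134) = 3227574867/134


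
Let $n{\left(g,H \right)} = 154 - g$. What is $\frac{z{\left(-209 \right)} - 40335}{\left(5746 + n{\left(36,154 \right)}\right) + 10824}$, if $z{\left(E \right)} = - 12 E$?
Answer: $- \frac{37827}{16688} \approx -2.2667$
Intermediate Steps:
$\frac{z{\left(-209 \right)} - 40335}{\left(5746 + n{\left(36,154 \right)}\right) + 10824} = \frac{\left(-12\right) \left(-209\right) - 40335}{\left(5746 + \left(154 - 36\right)\right) + 10824} = \frac{2508 - 40335}{\left(5746 + \left(154 - 36\right)\right) + 10824} = - \frac{37827}{\left(5746 + 118\right) + 10824} = - \frac{37827}{5864 + 10824} = - \frac{37827}{16688}$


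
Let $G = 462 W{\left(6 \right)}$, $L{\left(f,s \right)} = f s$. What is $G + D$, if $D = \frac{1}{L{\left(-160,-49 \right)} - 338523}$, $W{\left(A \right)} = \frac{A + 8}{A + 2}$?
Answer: $\frac{534714409}{661366} \approx 808.5$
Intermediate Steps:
$W{\left(A \right)} = \frac{8 + A}{2 + A}$
$D = - \frac{1}{330683}$ ($D = \frac{1}{\left(-160\right) \left(-49\right) - 338523} = \frac{1}{7840 - 338523} = \frac{1}{-330683} = - \frac{1}{330683} \approx -3.024 \cdot 10^{-6}$)
$G = \frac{1617}{2}$ ($G = 462 \frac{8 + 6}{2 + 6} = 462 \cdot \frac{1}{8} \cdot 14 = 462 \cdot \frac{7}{4} = \frac{1617}{2} \approx 808.5$)
$G + D = \frac{1617}{2} - \frac{1}{330683} = \frac{534714409}{661366}$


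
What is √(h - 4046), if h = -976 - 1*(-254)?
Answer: 4*I*√298 ≈ 69.051*I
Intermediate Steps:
h = -722 (h = -976 + 254 = -722)
√(h - 4046) = √(-722 - 4046) = √(-4768) = 4*I*√298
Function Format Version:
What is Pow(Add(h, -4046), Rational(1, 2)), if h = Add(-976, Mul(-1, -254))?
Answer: Mul(4, I, Pow(298, Rational(1, 2))) ≈ Mul(69.051, I)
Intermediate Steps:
h = -722 (h = Add(-976, 254) = -722)
Pow(Add(h, -4046), Rational(1, 2)) = Pow(Add(-722, -4046), Rational(1, 2)) = Pow(-4768, Rational(1, 2)) = Mul(4, I, Pow(298, Rational(1, 2)))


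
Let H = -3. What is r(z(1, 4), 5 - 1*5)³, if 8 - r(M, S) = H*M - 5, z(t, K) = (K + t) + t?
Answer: 29791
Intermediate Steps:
z(t, K) = K + 2*t
r(M, S) = 13 + 3*M (r(M, S) = 8 - (-3*M - 5) = 8 - (-5 - 3*M) = 8 + (5 + 3*M) = 13 + 3*M)
r(z(1, 4), 5 - 1*5)³ = (13 + 3*(4 + 2*1))³ = (13 + 3*(4 + 2))³ = (13 + 3*6)³ = (13 + 18)³ = 31³ = 29791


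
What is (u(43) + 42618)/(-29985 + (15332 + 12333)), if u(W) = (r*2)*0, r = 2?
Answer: -21309/1160 ≈ -18.370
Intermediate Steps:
u(W) = 0 (u(W) = (2*2)*0 = 4*0 = 0)
(u(43) + 42618)/(-29985 + (15332 + 12333)) = (0 + 42618)/(-29985 + (15332 + 12333)) = 42618/(-29985 + 27665) = 42618/(-2320) = 42618*(-1/2320) = -21309/1160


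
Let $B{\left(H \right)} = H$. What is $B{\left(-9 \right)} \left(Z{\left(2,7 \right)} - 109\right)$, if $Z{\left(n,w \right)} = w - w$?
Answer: $981$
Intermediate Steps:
$Z{\left(n,w \right)} = 0$
$B{\left(-9 \right)} \left(Z{\left(2,7 \right)} - 109\right) = - 9 \left(0 - 109\right) = \left(-9\right) \left(-109\right) = 981$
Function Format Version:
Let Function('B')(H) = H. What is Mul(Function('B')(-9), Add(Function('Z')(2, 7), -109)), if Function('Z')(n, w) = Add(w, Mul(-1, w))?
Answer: 981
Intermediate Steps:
Function('Z')(n, w) = 0
Mul(Function('B')(-9), Add(Function('Z')(2, 7), -109)) = Mul(-9, Add(0, -109)) = Mul(-9, -109) = 981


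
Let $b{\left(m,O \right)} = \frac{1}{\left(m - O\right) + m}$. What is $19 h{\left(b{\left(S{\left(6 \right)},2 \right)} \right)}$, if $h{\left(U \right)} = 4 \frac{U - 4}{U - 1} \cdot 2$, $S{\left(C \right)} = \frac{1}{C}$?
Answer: $437$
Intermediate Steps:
$b{\left(m,O \right)} = \frac{1}{- O + 2 m}$
$h{\left(U \right)} = \frac{8 \left(-4 + U\right)}{-1 + U}$ ($h{\left(U \right)} = 4 \frac{-4 + U}{-1 + U} 2 = \frac{4 \left(-4 + U\right)}{-1 + U} 2 = \frac{8 \left(-4 + U\right)}{-1 + U}$)
$19 h{\left(b{\left(S{\left(6 \right)},2 \right)} \right)} = 19 \frac{8 \left(-4 + \frac{1}{\left(-1\right) 2 + \frac{2}{6}}\right)}{-1 + \frac{1}{\left(-1\right) 2 + \frac{2}{6}}} = 19 \frac{8 \left(-4 + \frac{1}{-2 + 2 \cdot \frac{1}{6}}\right)}{-1 + \frac{1}{-2 + 2 \cdot \frac{1}{6}}} = 19 \frac{8 \left(-4 + \frac{1}{-2 + \frac{1}{3}}\right)}{-1 + \frac{1}{-2 + \frac{1}{3}}} = 19 \frac{8 \left(-4 + \frac{1}{- \frac{5}{3}}\right)}{-1 + \frac{1}{- \frac{5}{3}}} = 19 \frac{8 \left(-4 - \frac{3}{5}\right)}{-1 - \frac{3}{5}} = 19 \cdot 8 \frac{1}{- \frac{8}{5}} \left(- \frac{23}{5}\right) = 19 \cdot 8 \left(- \frac{5}{8}\right) \left(- \frac{23}{5}\right) = 19 \cdot 23 = 437$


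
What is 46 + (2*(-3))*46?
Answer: -230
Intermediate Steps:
46 + (2*(-3))*46 = 46 - 6*46 = 46 - 276 = -230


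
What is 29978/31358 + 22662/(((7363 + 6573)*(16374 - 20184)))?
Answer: 132583837457/138749115440 ≈ 0.95557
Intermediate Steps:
29978/31358 + 22662/(((7363 + 6573)*(16374 - 20184))) = 29978*(1/31358) + 22662/((13936*(-3810))) = 14989/15679 + 22662/(-53096160) = 14989/15679 + 22662*(-1/53096160) = 14989/15679 - 3777/8849360 = 132583837457/138749115440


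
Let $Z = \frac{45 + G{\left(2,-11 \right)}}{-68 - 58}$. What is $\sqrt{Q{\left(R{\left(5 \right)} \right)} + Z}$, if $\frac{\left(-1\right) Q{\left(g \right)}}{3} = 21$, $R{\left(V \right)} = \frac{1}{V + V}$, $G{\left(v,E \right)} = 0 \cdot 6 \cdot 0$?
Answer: $\frac{i \sqrt{12418}}{14} \approx 7.9597 i$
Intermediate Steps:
$G{\left(v,E \right)} = 0$ ($G{\left(v,E \right)} = 0 \cdot 0 = 0$)
$R{\left(V \right)} = \frac{1}{2 V}$
$Q{\left(g \right)} = -63$ ($Q{\left(g \right)} = \left(-3\right) 21 = -63$)
$Z = - \frac{5}{14}$ ($Z = \frac{45 + 0}{-68 - 58} = \frac{45}{-126} = 45 \left(- \frac{1}{126}\right) = - \frac{5}{14} \approx -0.35714$)
$\sqrt{Q{\left(R{\left(5 \right)} \right)} + Z} = \sqrt{-63 - \frac{5}{14}} = \sqrt{- \frac{887}{14}} = \frac{i \sqrt{12418}}{14}$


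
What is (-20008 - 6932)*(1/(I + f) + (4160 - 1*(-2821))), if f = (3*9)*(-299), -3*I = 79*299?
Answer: -449858986839/2392 ≈ -1.8807e+8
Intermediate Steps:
I = -23621/3 (I = -79*299/3 = -⅓*23621 = -23621/3 ≈ -7873.7)
f = -8073 (f = 27*(-299) = -8073)
(-20008 - 6932)*(1/(I + f) + (4160 - 1*(-2821))) = (-20008 - 6932)*(1/(-23621/3 - 8073) + (4160 - 1*(-2821))) = -26940*(1/(-47840/3) + (4160 + 2821)) = -26940*(-3/47840 + 6981) = -26940*333971037/47840 = -449858986839/2392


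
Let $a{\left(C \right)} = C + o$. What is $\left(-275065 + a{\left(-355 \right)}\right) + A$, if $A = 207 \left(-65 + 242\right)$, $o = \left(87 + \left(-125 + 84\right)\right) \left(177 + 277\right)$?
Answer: $-217897$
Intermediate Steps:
$o = 20884$ ($o = \left(87 - 41\right) 454 = 46 \cdot 454 = 20884$)
$A = 36639$ ($A = 207 \cdot 177 = 36639$)
$a{\left(C \right)} = 20884 + C$ ($a{\left(C \right)} = C + 20884 = 20884 + C$)
$\left(-275065 + a{\left(-355 \right)}\right) + A = \left(-275065 + \left(20884 - 355\right)\right) + 36639 = \left(-275065 + 20529\right) + 36639 = -254536 + 36639 = -217897$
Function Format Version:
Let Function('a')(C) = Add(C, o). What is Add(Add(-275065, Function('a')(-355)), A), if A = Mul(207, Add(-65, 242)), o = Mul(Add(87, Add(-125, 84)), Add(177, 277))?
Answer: -217897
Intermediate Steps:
o = 20884 (o = Mul(Add(87, -41), 454) = Mul(46, 454) = 20884)
A = 36639 (A = Mul(207, 177) = 36639)
Function('a')(C) = Add(20884, C) (Function('a')(C) = Add(C, 20884) = Add(20884, C))
Add(Add(-275065, Function('a')(-355)), A) = Add(Add(-275065, Add(20884, -355)), 36639) = Add(Add(-275065, 20529), 36639) = Add(-254536, 36639) = -217897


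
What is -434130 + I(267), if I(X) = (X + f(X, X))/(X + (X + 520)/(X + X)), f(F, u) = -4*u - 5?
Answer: -62239477854/143365 ≈ -4.3413e+5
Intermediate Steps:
f(F, u) = -5 - 4*u
I(X) = (-5 - 3*X)/(X + (520 + X)/(2*X)) (I(X) = (X + (-5 - 4*X))/(X + (X + 520)/(X + X)) = (-5 - 3*X)/(X + (520 + X)/((2*X))) = (-5 - 3*X)/(X + (520 + X)*(1/(2*X))) = (-5 - 3*X)/(X + (520 + X)/(2*X)))
-434130 + I(267) = -434130 - 2*267*(5 + 3*267)/(520 + 267 + 2*267²) = -434130 - 2*267*(5 + 801)/(520 + 267 + 2*71289) = -434130 - 2*267*806/(520 + 267 + 142578) = -434130 - 2*267*806/143365 = -434130 - 2*267*1/143365*806 = -434130 - 430404/143365 = -62239477854/143365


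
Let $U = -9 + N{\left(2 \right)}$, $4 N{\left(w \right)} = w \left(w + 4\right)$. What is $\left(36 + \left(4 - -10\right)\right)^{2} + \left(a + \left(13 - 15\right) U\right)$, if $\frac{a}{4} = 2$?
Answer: $2520$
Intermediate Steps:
$a = 8$ ($a = 4 \cdot 2 = 8$)
$N{\left(w \right)} = \frac{w \left(4 + w\right)}{4}$ ($N{\left(w \right)} = \frac{w \left(w + 4\right)}{4} = \frac{w \left(4 + w\right)}{4}$)
$U = -6$ ($U = -9 + \frac{1}{4} \cdot 2 \left(4 + 2\right) = -9 + \frac{1}{4} \cdot 2 \cdot 6 = -9 + 3 = -6$)
$\left(36 + \left(4 - -10\right)\right)^{2} + \left(a + \left(13 - 15\right) U\right) = \left(36 + \left(4 - -10\right)\right)^{2} + \left(8 + \left(13 - 15\right) \left(-6\right)\right) = \left(36 + \left(4 + 10\right)\right)^{2} + \left(8 - -12\right) = \left(36 + 14\right)^{2} + \left(8 + 12\right) = 50^{2} + 20 = 2500 + 20 = 2520$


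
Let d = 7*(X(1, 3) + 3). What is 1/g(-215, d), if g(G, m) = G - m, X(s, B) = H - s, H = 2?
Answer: -1/243 ≈ -0.0041152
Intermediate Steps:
X(s, B) = 2 - s
d = 28 (d = 7*((2 - 1*1) + 3) = 7*((2 - 1) + 3) = 7*(1 + 3) = 7*4 = 28)
1/g(-215, d) = 1/(-215 - 1*28) = 1/(-215 - 28) = 1/(-243) = -1/243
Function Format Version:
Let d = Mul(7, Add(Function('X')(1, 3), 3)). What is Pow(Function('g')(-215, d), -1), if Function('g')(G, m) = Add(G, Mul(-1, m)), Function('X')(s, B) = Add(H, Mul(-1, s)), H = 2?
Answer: Rational(-1, 243) ≈ -0.0041152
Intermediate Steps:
Function('X')(s, B) = Add(2, Mul(-1, s))
d = 28 (d = Mul(7, Add(Add(2, Mul(-1, 1)), 3)) = Mul(7, Add(Add(2, -1), 3)) = Mul(7, Add(1, 3)) = Mul(7, 4) = 28)
Pow(Function('g')(-215, d), -1) = Pow(Add(-215, Mul(-1, 28)), -1) = Pow(Add(-215, -28), -1) = Pow(-243, -1) = Rational(-1, 243)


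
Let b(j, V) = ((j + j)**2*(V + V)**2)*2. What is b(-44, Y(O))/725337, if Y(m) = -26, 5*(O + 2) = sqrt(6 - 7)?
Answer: 41879552/725337 ≈ 57.738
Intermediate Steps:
O = -2 + I/5 (O = -2 + sqrt(6 - 7)/5 = -2 + sqrt(-1)/5 = -2 + I/5 ≈ -2.0 + 0.2*I)
b(j, V) = 32*V**2*j**2 (b(j, V) = ((2*j)**2*(2*V)**2)*2 = ((4*j**2)*(4*V**2))*2 = (16*V**2*j**2)*2 = 32*V**2*j**2)
b(-44, Y(O))/725337 = (32*(-26)**2*(-44)**2)/725337 = (32*676*1936)*(1/725337) = 41879552*(1/725337) = 41879552/725337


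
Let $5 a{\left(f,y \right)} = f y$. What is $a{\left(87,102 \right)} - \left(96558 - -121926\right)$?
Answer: $- \frac{1083546}{5} \approx -2.1671 \cdot 10^{5}$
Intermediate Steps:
$a{\left(f,y \right)} = \frac{f y}{5}$
$a{\left(87,102 \right)} - \left(96558 - -121926\right) = \frac{1}{5} \cdot 87 \cdot 102 - \left(96558 - -121926\right) = \frac{8874}{5} - \left(96558 + 121926\right) = \frac{8874}{5} - 218484 = - \frac{1083546}{5}$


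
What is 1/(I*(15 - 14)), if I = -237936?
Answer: -1/237936 ≈ -4.2028e-6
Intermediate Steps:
1/(I*(15 - 14)) = 1/(-237936*(15 - 14)) = 1/(-237936*1) = 1/(-237936) = -1/237936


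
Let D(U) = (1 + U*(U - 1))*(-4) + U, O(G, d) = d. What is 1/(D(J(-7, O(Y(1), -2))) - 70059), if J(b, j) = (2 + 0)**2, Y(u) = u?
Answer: -1/70107 ≈ -1.4264e-5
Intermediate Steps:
J(b, j) = 4 (J(b, j) = 2**2 = 4)
D(U) = -4 + U - 4*U*(-1 + U) (D(U) = (1 + U*(-1 + U))*(-4) + U = (-4 - 4*U*(-1 + U)) + U = -4 + U - 4*U*(-1 + U))
1/(D(J(-7, O(Y(1), -2))) - 70059) = 1/((-4 - 4*4**2 + 5*4) - 70059) = 1/((-4 - 4*16 + 20) - 70059) = 1/((-4 - 64 + 20) - 70059) = 1/(-48 - 70059) = 1/(-70107) = -1/70107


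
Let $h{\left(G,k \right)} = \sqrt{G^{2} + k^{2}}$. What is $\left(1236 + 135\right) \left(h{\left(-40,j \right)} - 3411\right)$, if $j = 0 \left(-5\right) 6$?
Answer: $-4621641$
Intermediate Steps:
$j = 0$ ($j = 0 \cdot 6 = 0$)
$\left(1236 + 135\right) \left(h{\left(-40,j \right)} - 3411\right) = \left(1236 + 135\right) \left(\sqrt{\left(-40\right)^{2} + 0^{2}} - 3411\right) = 1371 \left(\sqrt{1600 + 0} - 3411\right) = 1371 \left(\sqrt{1600} - 3411\right) = 1371 \left(40 - 3411\right) = 1371 \left(-3371\right) = -4621641$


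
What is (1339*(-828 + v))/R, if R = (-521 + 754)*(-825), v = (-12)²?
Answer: 305292/64075 ≈ 4.7646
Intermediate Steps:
v = 144
R = -192225 (R = 233*(-825) = -192225)
(1339*(-828 + v))/R = (1339*(-828 + 144))/(-192225) = (1339*(-684))*(-1/192225) = -915876*(-1/192225) = 305292/64075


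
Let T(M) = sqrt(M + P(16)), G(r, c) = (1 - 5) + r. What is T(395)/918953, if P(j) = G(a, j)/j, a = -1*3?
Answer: sqrt(6313)/3675812 ≈ 2.1615e-5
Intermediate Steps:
a = -3
G(r, c) = -4 + r
P(j) = -7/j (P(j) = (-4 - 3)/j = -7/j)
T(M) = sqrt(-7/16 + M) (T(M) = sqrt(M - 7/16) = sqrt(-7/16 + M))
T(395)/918953 = (sqrt(-7 + 16*395)/4)/918953 = (sqrt(-7 + 6320)/4)*(1/918953) = (sqrt(6313)/4)*(1/918953) = sqrt(6313)/3675812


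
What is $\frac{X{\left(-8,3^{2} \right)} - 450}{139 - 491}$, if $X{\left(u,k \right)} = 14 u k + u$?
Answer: $\frac{733}{176} \approx 4.1648$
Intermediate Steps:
$X{\left(u,k \right)} = u + 14 k u$ ($X{\left(u,k \right)} = 14 k u + u = u + 14 k u$)
$\frac{X{\left(-8,3^{2} \right)} - 450}{139 - 491} = \frac{- 8 \left(1 + 14 \cdot 3^{2}\right) - 450}{139 - 491} = \frac{- 8 \left(1 + 14 \cdot 9\right) - 450}{-352} = \left(- 8 \left(1 + 126\right) - 450\right) \left(- \frac{1}{352}\right) = \left(\left(-8\right) 127 - 450\right) \left(- \frac{1}{352}\right) = \left(-1016 - 450\right) \left(- \frac{1}{352}\right) = \left(-1466\right) \left(- \frac{1}{352}\right) = \frac{733}{176}$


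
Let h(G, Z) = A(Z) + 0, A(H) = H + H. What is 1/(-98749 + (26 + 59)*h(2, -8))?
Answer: -1/100109 ≈ -9.9891e-6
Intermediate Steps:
A(H) = 2*H
h(G, Z) = 2*Z (h(G, Z) = 2*Z + 0 = 2*Z)
1/(-98749 + (26 + 59)*h(2, -8)) = 1/(-98749 + (26 + 59)*(2*(-8))) = 1/(-98749 + 85*(-16)) = 1/(-98749 - 1360) = 1/(-100109) = -1/100109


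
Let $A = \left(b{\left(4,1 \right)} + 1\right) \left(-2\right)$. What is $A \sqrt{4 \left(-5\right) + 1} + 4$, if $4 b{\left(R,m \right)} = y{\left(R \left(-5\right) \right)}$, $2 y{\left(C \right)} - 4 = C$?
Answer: $4 + 2 i \sqrt{19} \approx 4.0 + 8.7178 i$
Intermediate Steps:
$y{\left(C \right)} = 2 + \frac{C}{2}$
$b{\left(R,m \right)} = \frac{1}{2} - \frac{5 R}{8}$ ($b{\left(R,m \right)} = \frac{2 + \frac{R \left(-5\right)}{2}}{4} = \frac{2 + \frac{\left(-5\right) R}{2}}{4} = \frac{2 - \frac{5 R}{2}}{4} = \frac{1}{2} - \frac{5 R}{8}$)
$A = 2$ ($A = \left(\left(\frac{1}{2} - \frac{5}{2}\right) + 1\right) \left(-2\right) = \left(-2 + 1\right) \left(-2\right) = \left(-1\right) \left(-2\right) = 2$)
$A \sqrt{4 \left(-5\right) + 1} + 4 = 2 \sqrt{4 \left(-5\right) + 1} + 4 = 2 \sqrt{-20 + 1} + 4 = 2 \sqrt{-19} + 4 = 2 i \sqrt{19} + 4 = 4 + 2 i \sqrt{19}$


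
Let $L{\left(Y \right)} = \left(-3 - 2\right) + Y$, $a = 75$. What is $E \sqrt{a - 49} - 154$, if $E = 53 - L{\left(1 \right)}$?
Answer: $-154 + 57 \sqrt{26} \approx 136.64$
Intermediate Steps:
$L{\left(Y \right)} = -5 + Y$
$E = 57$ ($E = 53 - \left(-5 + 1\right) = 53 - -4 = 53 + 4 = 57$)
$E \sqrt{a - 49} - 154 = 57 \sqrt{75 - 49} - 154 = 57 \sqrt{26} - 154 = -154 + 57 \sqrt{26}$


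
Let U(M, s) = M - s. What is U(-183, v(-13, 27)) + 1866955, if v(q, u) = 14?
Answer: 1866758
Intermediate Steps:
U(-183, v(-13, 27)) + 1866955 = (-183 - 1*14) + 1866955 = (-183 - 14) + 1866955 = -197 + 1866955 = 1866758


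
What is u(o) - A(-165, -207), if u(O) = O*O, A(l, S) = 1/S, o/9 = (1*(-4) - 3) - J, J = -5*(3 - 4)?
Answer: 2414449/207 ≈ 11664.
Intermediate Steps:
J = 5 (J = -5*(-1) = 5)
o = -108 (o = 9*((1*(-4) - 3) - 1*5) = 9*((-4 - 3) - 5) = 9*(-7 - 5) = 9*(-12) = -108)
u(O) = O²
u(o) - A(-165, -207) = (-108)² - 1/(-207) = 11664 - 1*(-1/207) = 11664 + 1/207 = 2414449/207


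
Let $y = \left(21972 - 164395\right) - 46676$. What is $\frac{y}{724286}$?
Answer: $- \frac{189099}{724286} \approx -0.26108$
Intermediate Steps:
$y = -189099$ ($y = -142423 - 46676 = -189099$)
$\frac{y}{724286} = - \frac{189099}{724286}$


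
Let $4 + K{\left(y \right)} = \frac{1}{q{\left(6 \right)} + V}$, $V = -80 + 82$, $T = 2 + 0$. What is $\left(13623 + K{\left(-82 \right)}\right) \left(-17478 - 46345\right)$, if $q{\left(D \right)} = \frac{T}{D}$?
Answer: $- \frac{6084629528}{7} \approx -8.6923 \cdot 10^{8}$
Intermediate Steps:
$T = 2$
$V = 2$
$q{\left(D \right)} = \frac{2}{D}$
$K{\left(y \right)} = - \frac{25}{7}$ ($K{\left(y \right)} = -4 + \frac{1}{\frac{2}{6} + 2} = -4 + \frac{1}{2 \cdot \frac{1}{6} + 2} = -4 + \frac{1}{\frac{1}{3} + 2} = -4 + \frac{1}{\frac{7}{3}} = -4 + \frac{3}{7} = - \frac{25}{7}$)
$\left(13623 + K{\left(-82 \right)}\right) \left(-17478 - 46345\right) = \left(13623 - \frac{25}{7}\right) \left(-17478 - 46345\right) = \frac{95336}{7} \left(-63823\right) = - \frac{6084629528}{7}$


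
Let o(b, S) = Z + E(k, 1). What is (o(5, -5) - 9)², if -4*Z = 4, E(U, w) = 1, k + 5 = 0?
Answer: 81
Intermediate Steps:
k = -5 (k = -5 + 0 = -5)
Z = -1 (Z = -¼*4 = -1)
o(b, S) = 0 (o(b, S) = -1 + 1 = 0)
(o(5, -5) - 9)² = (0 - 9)² = (-9)² = 81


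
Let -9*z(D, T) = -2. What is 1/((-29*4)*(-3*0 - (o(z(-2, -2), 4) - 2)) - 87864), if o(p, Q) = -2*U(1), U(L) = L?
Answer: -1/88328 ≈ -1.1321e-5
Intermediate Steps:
z(D, T) = 2/9 (z(D, T) = -⅑*(-2) = 2/9)
o(p, Q) = -2 (o(p, Q) = -2*1 = -2)
1/((-29*4)*(-3*0 - (o(z(-2, -2), 4) - 2)) - 87864) = 1/((-29*4)*(-3*0 - (-2 - 2)) - 87864) = 1/(-116*(0 - 1*(-4)) - 87864) = 1/(-116*(0 + 4) - 87864) = 1/(-116*4 - 87864) = 1/(-464 - 87864) = 1/(-88328) = -1/88328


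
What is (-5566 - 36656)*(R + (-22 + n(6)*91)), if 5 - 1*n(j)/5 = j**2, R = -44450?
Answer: 2473238094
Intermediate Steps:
n(j) = 25 - 5*j**2
(-5566 - 36656)*(R + (-22 + n(6)*91)) = (-5566 - 36656)*(-44450 + (-22 + (25 - 5*6**2)*91)) = -42222*(-44450 + (-22 + (25 - 5*36)*91)) = -42222*(-44450 + (-22 + (25 - 180)*91)) = -42222*(-44450 + (-22 - 155*91)) = -42222*(-44450 + (-22 - 14105)) = -42222*(-44450 - 14127) = -42222*(-58577) = 2473238094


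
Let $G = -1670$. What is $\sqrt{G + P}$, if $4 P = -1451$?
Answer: $\frac{i \sqrt{8131}}{2} \approx 45.086 i$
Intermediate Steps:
$P = - \frac{1451}{4}$ ($P = \frac{1}{4} \left(-1451\right) = - \frac{1451}{4} \approx -362.75$)
$\sqrt{G + P} = \sqrt{-1670 - \frac{1451}{4}} = \sqrt{- \frac{8131}{4}} = \frac{i \sqrt{8131}}{2}$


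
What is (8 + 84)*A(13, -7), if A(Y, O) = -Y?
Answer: -1196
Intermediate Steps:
(8 + 84)*A(13, -7) = (8 + 84)*(-1*13) = 92*(-13) = -1196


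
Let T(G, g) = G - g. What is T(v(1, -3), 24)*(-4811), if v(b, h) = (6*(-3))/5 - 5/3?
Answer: 2112029/15 ≈ 1.4080e+5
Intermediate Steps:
v(b, h) = -79/15 (v(b, h) = -18*⅕ - 5*⅓ = -18/5 - 5/3 = -79/15)
T(v(1, -3), 24)*(-4811) = (-79/15 - 1*24)*(-4811) = (-79/15 - 24)*(-4811) = -439/15*(-4811) = 2112029/15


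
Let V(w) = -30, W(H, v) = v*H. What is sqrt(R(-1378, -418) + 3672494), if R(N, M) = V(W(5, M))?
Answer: 4*sqrt(229529) ≈ 1916.4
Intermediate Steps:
W(H, v) = H*v
R(N, M) = -30
sqrt(R(-1378, -418) + 3672494) = sqrt(-30 + 3672494) = sqrt(3672464) = 4*sqrt(229529)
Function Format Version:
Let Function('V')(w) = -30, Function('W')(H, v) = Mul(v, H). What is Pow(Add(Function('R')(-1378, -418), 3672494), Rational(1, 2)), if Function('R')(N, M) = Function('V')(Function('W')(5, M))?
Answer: Mul(4, Pow(229529, Rational(1, 2))) ≈ 1916.4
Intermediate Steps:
Function('W')(H, v) = Mul(H, v)
Function('R')(N, M) = -30
Pow(Add(Function('R')(-1378, -418), 3672494), Rational(1, 2)) = Pow(Add(-30, 3672494), Rational(1, 2)) = Pow(3672464, Rational(1, 2)) = Mul(4, Pow(229529, Rational(1, 2)))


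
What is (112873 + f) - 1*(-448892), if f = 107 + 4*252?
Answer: 562880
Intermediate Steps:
f = 1115 (f = 107 + 1008 = 1115)
(112873 + f) - 1*(-448892) = (112873 + 1115) - 1*(-448892) = 113988 + 448892 = 562880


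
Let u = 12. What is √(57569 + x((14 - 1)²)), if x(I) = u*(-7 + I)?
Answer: √59513 ≈ 243.95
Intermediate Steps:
x(I) = -84 + 12*I (x(I) = 12*(-7 + I) = -84 + 12*I)
√(57569 + x((14 - 1)²)) = √(57569 + (-84 + 12*(14 - 1)²)) = √(57569 + (-84 + 12*13²)) = √(57569 + (-84 + 12*169)) = √(57569 + (-84 + 2028)) = √(57569 + 1944) = √59513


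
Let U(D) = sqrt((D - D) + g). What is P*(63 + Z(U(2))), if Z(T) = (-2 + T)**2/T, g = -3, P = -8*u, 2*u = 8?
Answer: -1888 + 32*I*sqrt(3)/3 ≈ -1888.0 + 18.475*I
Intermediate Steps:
u = 4 (u = (1/2)*8 = 4)
P = -32 (P = -8*4 = -32)
U(D) = I*sqrt(3) (U(D) = sqrt((D - D) - 3) = sqrt(0 - 3) = sqrt(-3) = I*sqrt(3))
Z(T) = (-2 + T)**2/T
P*(63 + Z(U(2))) = -32*(63 + (-2 + I*sqrt(3))**2/((I*sqrt(3)))) = -32*(63 + (-I*sqrt(3)/3)*(-2 + I*sqrt(3))**2) = -32*(63 - I*sqrt(3)*(-2 + I*sqrt(3))**2/3) = -2016 + 32*I*sqrt(3)*(-2 + I*sqrt(3))**2/3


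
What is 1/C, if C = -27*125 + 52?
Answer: -1/3323 ≈ -0.00030093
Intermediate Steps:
C = -3323 (C = -3375 + 52 = -3323)
1/C = 1/(-3323) = -1/3323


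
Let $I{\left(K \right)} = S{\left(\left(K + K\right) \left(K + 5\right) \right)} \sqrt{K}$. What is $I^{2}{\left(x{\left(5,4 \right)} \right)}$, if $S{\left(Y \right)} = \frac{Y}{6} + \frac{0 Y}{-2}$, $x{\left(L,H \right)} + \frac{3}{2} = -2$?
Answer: $- \frac{343}{32} \approx -10.719$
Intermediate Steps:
$x{\left(L,H \right)} = - \frac{7}{2}$ ($x{\left(L,H \right)} = - \frac{3}{2} - 2 = - \frac{7}{2}$)
$S{\left(Y \right)} = \frac{Y}{6}$ ($S{\left(Y \right)} = Y \frac{1}{6} + 0 \left(- \frac{1}{2}\right) = \frac{Y}{6} + 0 = \frac{Y}{6}$)
$I{\left(K \right)} = \frac{K^{\frac{3}{2}} \left(5 + K\right)}{3}$ ($I{\left(K \right)} = \frac{\left(K + K\right) \left(K + 5\right)}{6} \sqrt{K} = \frac{2 K \left(5 + K\right)}{6} \sqrt{K} = \frac{K \left(5 + K\right)}{3} \sqrt{K} = \frac{K^{\frac{3}{2}} \left(5 + K\right)}{3}$)
$I^{2}{\left(x{\left(5,4 \right)} \right)} = \left(\frac{\left(- \frac{7}{2}\right)^{\frac{3}{2}} \left(5 - \frac{7}{2}\right)}{3}\right)^{2} = \left(\frac{1}{3} \left(- \frac{7 i \sqrt{14}}{4}\right) \frac{3}{2}\right)^{2} = \left(- \frac{7 i \sqrt{14}}{8}\right)^{2} = - \frac{343}{32}$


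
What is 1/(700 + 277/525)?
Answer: 525/367777 ≈ 0.0014275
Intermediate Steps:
1/(700 + 277/525) = 1/(367777/525) = 525/367777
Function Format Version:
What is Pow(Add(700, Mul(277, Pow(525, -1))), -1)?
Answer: Rational(525, 367777) ≈ 0.0014275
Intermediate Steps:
Pow(Add(700, Mul(277, Pow(525, -1))), -1) = Pow(Add(700, Mul(277, Rational(1, 525))), -1) = Pow(Add(700, Rational(277, 525)), -1) = Pow(Rational(367777, 525), -1) = Rational(525, 367777)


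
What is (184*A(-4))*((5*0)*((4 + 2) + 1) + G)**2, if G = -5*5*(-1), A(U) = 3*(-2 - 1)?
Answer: -1035000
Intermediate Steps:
A(U) = -9 (A(U) = 3*(-3) = -9)
G = 25 (G = -25*(-1) = 25)
(184*A(-4))*((5*0)*((4 + 2) + 1) + G)**2 = (184*(-9))*((5*0)*((4 + 2) + 1) + 25)**2 = -1656*(0*(6 + 1) + 25)**2 = -1656*(0*7 + 25)**2 = -1656*(0 + 25)**2 = -1656*25**2 = -1656*625 = -1035000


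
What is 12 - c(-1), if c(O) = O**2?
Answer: 11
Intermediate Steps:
12 - c(-1) = 12 - 1*(-1)**2 = 12 - 1*1 = 12 - 1 = 11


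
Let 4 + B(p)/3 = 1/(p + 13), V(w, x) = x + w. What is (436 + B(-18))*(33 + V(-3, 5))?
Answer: 14819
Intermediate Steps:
V(w, x) = w + x
B(p) = -12 + 3/(13 + p) (B(p) = -12 + 3/(p + 13) = -12 + 3/(13 + p))
(436 + B(-18))*(33 + V(-3, 5)) = (436 + 3*(-51 - 4*(-18))/(13 - 18))*(33 + (-3 + 5)) = (436 + 3*(-51 + 72)/(-5))*(33 + 2) = (436 + 3*(-⅕)*21)*35 = (436 - 63/5)*35 = (2117/5)*35 = 14819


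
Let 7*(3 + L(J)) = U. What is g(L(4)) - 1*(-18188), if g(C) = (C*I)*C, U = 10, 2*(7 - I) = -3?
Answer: 1784481/98 ≈ 18209.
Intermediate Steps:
I = 17/2 (I = 7 - ½*(-3) = 7 + 3/2 = 17/2 ≈ 8.5000)
L(J) = -11/7 (L(J) = -3 + (⅐)*10 = -3 + 10/7 = -11/7)
g(C) = 17*C²/2 (g(C) = (C*(17/2))*C = (17*C/2)*C = 17*C²/2)
g(L(4)) - 1*(-18188) = 17*(-11/7)²/2 - 1*(-18188) = (17/2)*(121/49) + 18188 = 2057/98 + 18188 = 1784481/98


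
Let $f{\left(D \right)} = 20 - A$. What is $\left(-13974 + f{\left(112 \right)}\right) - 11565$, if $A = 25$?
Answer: $-25544$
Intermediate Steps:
$f{\left(D \right)} = -5$ ($f{\left(D \right)} = 20 - 25 = -5$)
$\left(-13974 + f{\left(112 \right)}\right) - 11565 = \left(-13974 - 5\right) - 11565 = -13979 - 11565 = -25544$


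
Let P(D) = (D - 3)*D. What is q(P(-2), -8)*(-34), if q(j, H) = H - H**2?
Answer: 2448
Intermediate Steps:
P(D) = D*(-3 + D) (P(D) = (-3 + D)*D = D*(-3 + D))
q(P(-2), -8)*(-34) = -8*(1 - 1*(-8))*(-34) = -8*(1 + 8)*(-34) = -8*9*(-34) = -72*(-34) = 2448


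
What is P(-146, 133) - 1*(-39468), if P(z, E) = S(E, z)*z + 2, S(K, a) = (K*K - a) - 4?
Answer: -2563856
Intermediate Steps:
S(K, a) = -4 + K² - a (S(K, a) = (K² - a) - 4 = -4 + K² - a)
P(z, E) = 2 + z*(-4 + E² - z) (P(z, E) = (-4 + E² - z)*z + 2 = z*(-4 + E² - z) + 2 = 2 + z*(-4 + E² - z))
P(-146, 133) - 1*(-39468) = (2 - 1*(-146)*(4 - 146 - 1*133²)) - 1*(-39468) = (2 - 1*(-146)*(4 - 146 - 1*17689)) + 39468 = (2 - 1*(-146)*(4 - 146 - 17689)) + 39468 = (2 - 1*(-146)*(-17831)) + 39468 = (2 - 2603326) + 39468 = -2603324 + 39468 = -2563856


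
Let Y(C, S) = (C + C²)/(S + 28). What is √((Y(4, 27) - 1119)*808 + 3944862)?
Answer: √367961462/11 ≈ 1743.8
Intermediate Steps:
Y(C, S) = (C + C²)/(28 + S)
√((Y(4, 27) - 1119)*808 + 3944862) = √((4*(1 + 4)/(28 + 27) - 1119)*808 + 3944862) = √((4*5/55 - 1119)*808 + 3944862) = √((4*(1/55)*5 - 1119)*808 + 3944862) = √((4/11 - 1119)*808 + 3944862) = √(-12305/11*808 + 3944862) = √(-9942440/11 + 3944862) = √(33451042/11) = √367961462/11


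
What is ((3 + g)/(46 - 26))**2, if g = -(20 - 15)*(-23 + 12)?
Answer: 841/100 ≈ 8.4100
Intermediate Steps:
g = 55 (g = -5*(-11) = -1*(-55) = 55)
((3 + g)/(46 - 26))**2 = ((3 + 55)/(46 - 26))**2 = (58/20)**2 = (58*(1/20))**2 = (29/10)**2 = 841/100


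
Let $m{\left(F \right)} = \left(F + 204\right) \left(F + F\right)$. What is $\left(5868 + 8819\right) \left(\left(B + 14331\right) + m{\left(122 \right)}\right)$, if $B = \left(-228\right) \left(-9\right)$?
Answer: $1408879849$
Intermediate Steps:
$m{\left(F \right)} = 2 F \left(204 + F\right)$ ($m{\left(F \right)} = \left(204 + F\right) 2 F = 2 F \left(204 + F\right)$)
$B = 2052$
$\left(5868 + 8819\right) \left(\left(B + 14331\right) + m{\left(122 \right)}\right) = \left(5868 + 8819\right) \left(\left(2052 + 14331\right) + 2 \cdot 122 \left(204 + 122\right)\right) = 14687 \left(16383 + 2 \cdot 122 \cdot 326\right) = 14687 \left(16383 + 79544\right) = 14687 \cdot 95927 = 1408879849$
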